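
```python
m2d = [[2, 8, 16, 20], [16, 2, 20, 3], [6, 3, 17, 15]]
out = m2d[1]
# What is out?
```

m2d has 3 rows. Row 1 is [16, 2, 20, 3].

[16, 2, 20, 3]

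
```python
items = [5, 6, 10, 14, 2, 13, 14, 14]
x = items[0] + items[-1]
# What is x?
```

items has length 8. items[0] = 5.
items has length 8. Negative index -1 maps to positive index 8 + (-1) = 7. items[7] = 14.
Sum: 5 + 14 = 19.

19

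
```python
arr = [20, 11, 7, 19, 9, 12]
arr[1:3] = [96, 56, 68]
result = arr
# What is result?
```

arr starts as [20, 11, 7, 19, 9, 12] (length 6). The slice arr[1:3] covers indices [1, 2] with values [11, 7]. Replacing that slice with [96, 56, 68] (different length) produces [20, 96, 56, 68, 19, 9, 12].

[20, 96, 56, 68, 19, 9, 12]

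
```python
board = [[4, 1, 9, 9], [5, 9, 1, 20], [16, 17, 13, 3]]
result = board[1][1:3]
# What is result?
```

board[1] = [5, 9, 1, 20]. board[1] has length 4. The slice board[1][1:3] selects indices [1, 2] (1->9, 2->1), giving [9, 1].

[9, 1]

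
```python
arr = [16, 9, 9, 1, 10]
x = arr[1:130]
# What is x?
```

arr has length 5. The slice arr[1:130] selects indices [1, 2, 3, 4] (1->9, 2->9, 3->1, 4->10), giving [9, 9, 1, 10].

[9, 9, 1, 10]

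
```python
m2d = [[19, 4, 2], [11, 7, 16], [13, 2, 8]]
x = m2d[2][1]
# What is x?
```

m2d[2] = [13, 2, 8]. Taking column 1 of that row yields 2.

2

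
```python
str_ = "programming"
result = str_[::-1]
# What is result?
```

str_ has length 11. The slice str_[::-1] selects indices [10, 9, 8, 7, 6, 5, 4, 3, 2, 1, 0] (10->'g', 9->'n', 8->'i', 7->'m', 6->'m', 5->'a', 4->'r', 3->'g', 2->'o', 1->'r', 0->'p'), giving 'gnimmargorp'.

'gnimmargorp'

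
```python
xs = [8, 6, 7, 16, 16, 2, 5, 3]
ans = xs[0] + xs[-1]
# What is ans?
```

xs has length 8. xs[0] = 8.
xs has length 8. Negative index -1 maps to positive index 8 + (-1) = 7. xs[7] = 3.
Sum: 8 + 3 = 11.

11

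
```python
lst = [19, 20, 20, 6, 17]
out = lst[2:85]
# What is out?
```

lst has length 5. The slice lst[2:85] selects indices [2, 3, 4] (2->20, 3->6, 4->17), giving [20, 6, 17].

[20, 6, 17]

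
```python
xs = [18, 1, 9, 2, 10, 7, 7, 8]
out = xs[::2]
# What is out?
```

xs has length 8. The slice xs[::2] selects indices [0, 2, 4, 6] (0->18, 2->9, 4->10, 6->7), giving [18, 9, 10, 7].

[18, 9, 10, 7]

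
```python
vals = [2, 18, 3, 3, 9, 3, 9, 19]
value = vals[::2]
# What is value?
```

vals has length 8. The slice vals[::2] selects indices [0, 2, 4, 6] (0->2, 2->3, 4->9, 6->9), giving [2, 3, 9, 9].

[2, 3, 9, 9]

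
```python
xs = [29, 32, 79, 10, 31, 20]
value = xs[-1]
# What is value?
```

xs has length 6. Negative index -1 maps to positive index 6 + (-1) = 5. xs[5] = 20.

20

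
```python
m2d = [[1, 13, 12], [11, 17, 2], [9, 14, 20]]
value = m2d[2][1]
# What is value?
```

m2d[2] = [9, 14, 20]. Taking column 1 of that row yields 14.

14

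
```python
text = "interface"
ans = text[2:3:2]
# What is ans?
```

text has length 9. The slice text[2:3:2] selects indices [2] (2->'t'), giving 't'.

't'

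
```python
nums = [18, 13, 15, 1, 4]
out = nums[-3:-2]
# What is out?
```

nums has length 5. The slice nums[-3:-2] selects indices [2] (2->15), giving [15].

[15]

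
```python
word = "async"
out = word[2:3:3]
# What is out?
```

word has length 5. The slice word[2:3:3] selects indices [2] (2->'y'), giving 'y'.

'y'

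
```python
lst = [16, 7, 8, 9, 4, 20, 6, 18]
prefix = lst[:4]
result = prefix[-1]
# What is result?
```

lst has length 8. The slice lst[:4] selects indices [0, 1, 2, 3] (0->16, 1->7, 2->8, 3->9), giving [16, 7, 8, 9]. So prefix = [16, 7, 8, 9]. Then prefix[-1] = 9.

9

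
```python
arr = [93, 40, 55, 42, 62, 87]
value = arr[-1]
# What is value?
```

arr has length 6. Negative index -1 maps to positive index 6 + (-1) = 5. arr[5] = 87.

87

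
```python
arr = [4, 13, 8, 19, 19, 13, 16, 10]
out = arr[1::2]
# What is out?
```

arr has length 8. The slice arr[1::2] selects indices [1, 3, 5, 7] (1->13, 3->19, 5->13, 7->10), giving [13, 19, 13, 10].

[13, 19, 13, 10]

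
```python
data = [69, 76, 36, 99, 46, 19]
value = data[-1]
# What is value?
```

data has length 6. Negative index -1 maps to positive index 6 + (-1) = 5. data[5] = 19.

19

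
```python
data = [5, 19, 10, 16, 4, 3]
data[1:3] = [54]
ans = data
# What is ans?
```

data starts as [5, 19, 10, 16, 4, 3] (length 6). The slice data[1:3] covers indices [1, 2] with values [19, 10]. Replacing that slice with [54] (different length) produces [5, 54, 16, 4, 3].

[5, 54, 16, 4, 3]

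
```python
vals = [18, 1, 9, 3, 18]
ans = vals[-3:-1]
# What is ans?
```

vals has length 5. The slice vals[-3:-1] selects indices [2, 3] (2->9, 3->3), giving [9, 3].

[9, 3]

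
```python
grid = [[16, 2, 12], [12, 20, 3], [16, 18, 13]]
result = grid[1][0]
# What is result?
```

grid[1] = [12, 20, 3]. Taking column 0 of that row yields 12.

12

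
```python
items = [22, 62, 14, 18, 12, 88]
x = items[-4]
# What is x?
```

items has length 6. Negative index -4 maps to positive index 6 + (-4) = 2. items[2] = 14.

14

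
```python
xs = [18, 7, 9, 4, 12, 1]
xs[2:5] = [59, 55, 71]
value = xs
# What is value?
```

xs starts as [18, 7, 9, 4, 12, 1] (length 6). The slice xs[2:5] covers indices [2, 3, 4] with values [9, 4, 12]. Replacing that slice with [59, 55, 71] (same length) produces [18, 7, 59, 55, 71, 1].

[18, 7, 59, 55, 71, 1]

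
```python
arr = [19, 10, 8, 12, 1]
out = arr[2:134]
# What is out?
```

arr has length 5. The slice arr[2:134] selects indices [2, 3, 4] (2->8, 3->12, 4->1), giving [8, 12, 1].

[8, 12, 1]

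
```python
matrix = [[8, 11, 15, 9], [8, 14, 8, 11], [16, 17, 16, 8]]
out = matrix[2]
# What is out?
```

matrix has 3 rows. Row 2 is [16, 17, 16, 8].

[16, 17, 16, 8]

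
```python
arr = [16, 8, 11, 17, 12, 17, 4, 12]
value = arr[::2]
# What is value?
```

arr has length 8. The slice arr[::2] selects indices [0, 2, 4, 6] (0->16, 2->11, 4->12, 6->4), giving [16, 11, 12, 4].

[16, 11, 12, 4]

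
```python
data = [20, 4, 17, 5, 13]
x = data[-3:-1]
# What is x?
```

data has length 5. The slice data[-3:-1] selects indices [2, 3] (2->17, 3->5), giving [17, 5].

[17, 5]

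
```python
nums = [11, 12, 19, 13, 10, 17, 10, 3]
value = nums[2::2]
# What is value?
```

nums has length 8. The slice nums[2::2] selects indices [2, 4, 6] (2->19, 4->10, 6->10), giving [19, 10, 10].

[19, 10, 10]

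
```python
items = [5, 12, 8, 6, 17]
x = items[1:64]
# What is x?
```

items has length 5. The slice items[1:64] selects indices [1, 2, 3, 4] (1->12, 2->8, 3->6, 4->17), giving [12, 8, 6, 17].

[12, 8, 6, 17]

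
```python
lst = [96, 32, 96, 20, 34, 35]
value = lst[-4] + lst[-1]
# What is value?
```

lst has length 6. Negative index -4 maps to positive index 6 + (-4) = 2. lst[2] = 96.
lst has length 6. Negative index -1 maps to positive index 6 + (-1) = 5. lst[5] = 35.
Sum: 96 + 35 = 131.

131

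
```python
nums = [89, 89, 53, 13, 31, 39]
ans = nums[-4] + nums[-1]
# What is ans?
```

nums has length 6. Negative index -4 maps to positive index 6 + (-4) = 2. nums[2] = 53.
nums has length 6. Negative index -1 maps to positive index 6 + (-1) = 5. nums[5] = 39.
Sum: 53 + 39 = 92.

92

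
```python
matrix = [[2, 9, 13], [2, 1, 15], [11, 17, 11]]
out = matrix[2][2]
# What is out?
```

matrix[2] = [11, 17, 11]. Taking column 2 of that row yields 11.

11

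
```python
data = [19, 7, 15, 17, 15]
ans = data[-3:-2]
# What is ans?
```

data has length 5. The slice data[-3:-2] selects indices [2] (2->15), giving [15].

[15]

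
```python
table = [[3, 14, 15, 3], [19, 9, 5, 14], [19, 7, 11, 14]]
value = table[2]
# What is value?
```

table has 3 rows. Row 2 is [19, 7, 11, 14].

[19, 7, 11, 14]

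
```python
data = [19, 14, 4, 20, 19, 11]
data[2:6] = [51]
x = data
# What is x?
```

data starts as [19, 14, 4, 20, 19, 11] (length 6). The slice data[2:6] covers indices [2, 3, 4, 5] with values [4, 20, 19, 11]. Replacing that slice with [51] (different length) produces [19, 14, 51].

[19, 14, 51]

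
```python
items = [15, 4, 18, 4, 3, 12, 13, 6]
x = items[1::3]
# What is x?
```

items has length 8. The slice items[1::3] selects indices [1, 4, 7] (1->4, 4->3, 7->6), giving [4, 3, 6].

[4, 3, 6]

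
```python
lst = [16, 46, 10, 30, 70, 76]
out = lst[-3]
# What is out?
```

lst has length 6. Negative index -3 maps to positive index 6 + (-3) = 3. lst[3] = 30.

30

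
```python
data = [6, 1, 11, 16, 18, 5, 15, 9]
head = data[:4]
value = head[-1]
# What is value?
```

data has length 8. The slice data[:4] selects indices [0, 1, 2, 3] (0->6, 1->1, 2->11, 3->16), giving [6, 1, 11, 16]. So head = [6, 1, 11, 16]. Then head[-1] = 16.

16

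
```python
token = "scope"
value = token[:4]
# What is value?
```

token has length 5. The slice token[:4] selects indices [0, 1, 2, 3] (0->'s', 1->'c', 2->'o', 3->'p'), giving 'scop'.

'scop'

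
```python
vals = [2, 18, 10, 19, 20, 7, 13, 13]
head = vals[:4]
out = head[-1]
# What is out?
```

vals has length 8. The slice vals[:4] selects indices [0, 1, 2, 3] (0->2, 1->18, 2->10, 3->19), giving [2, 18, 10, 19]. So head = [2, 18, 10, 19]. Then head[-1] = 19.

19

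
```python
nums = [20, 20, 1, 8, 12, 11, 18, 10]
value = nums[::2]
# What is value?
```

nums has length 8. The slice nums[::2] selects indices [0, 2, 4, 6] (0->20, 2->1, 4->12, 6->18), giving [20, 1, 12, 18].

[20, 1, 12, 18]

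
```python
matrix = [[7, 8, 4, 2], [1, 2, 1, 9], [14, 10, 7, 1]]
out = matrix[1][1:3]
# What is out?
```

matrix[1] = [1, 2, 1, 9]. matrix[1] has length 4. The slice matrix[1][1:3] selects indices [1, 2] (1->2, 2->1), giving [2, 1].

[2, 1]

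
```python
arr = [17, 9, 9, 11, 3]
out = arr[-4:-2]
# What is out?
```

arr has length 5. The slice arr[-4:-2] selects indices [1, 2] (1->9, 2->9), giving [9, 9].

[9, 9]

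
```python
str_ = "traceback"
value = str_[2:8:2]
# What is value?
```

str_ has length 9. The slice str_[2:8:2] selects indices [2, 4, 6] (2->'a', 4->'e', 6->'a'), giving 'aea'.

'aea'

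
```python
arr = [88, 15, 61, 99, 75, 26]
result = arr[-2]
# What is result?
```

arr has length 6. Negative index -2 maps to positive index 6 + (-2) = 4. arr[4] = 75.

75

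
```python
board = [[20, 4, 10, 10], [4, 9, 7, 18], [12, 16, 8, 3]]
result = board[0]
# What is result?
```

board has 3 rows. Row 0 is [20, 4, 10, 10].

[20, 4, 10, 10]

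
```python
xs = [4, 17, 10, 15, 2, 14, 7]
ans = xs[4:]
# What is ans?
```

xs has length 7. The slice xs[4:] selects indices [4, 5, 6] (4->2, 5->14, 6->7), giving [2, 14, 7].

[2, 14, 7]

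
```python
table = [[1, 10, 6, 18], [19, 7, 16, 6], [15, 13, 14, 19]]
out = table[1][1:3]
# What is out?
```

table[1] = [19, 7, 16, 6]. table[1] has length 4. The slice table[1][1:3] selects indices [1, 2] (1->7, 2->16), giving [7, 16].

[7, 16]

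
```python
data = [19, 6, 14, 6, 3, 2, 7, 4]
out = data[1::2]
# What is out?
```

data has length 8. The slice data[1::2] selects indices [1, 3, 5, 7] (1->6, 3->6, 5->2, 7->4), giving [6, 6, 2, 4].

[6, 6, 2, 4]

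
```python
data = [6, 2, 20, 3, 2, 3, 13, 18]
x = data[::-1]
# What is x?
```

data has length 8. The slice data[::-1] selects indices [7, 6, 5, 4, 3, 2, 1, 0] (7->18, 6->13, 5->3, 4->2, 3->3, 2->20, 1->2, 0->6), giving [18, 13, 3, 2, 3, 20, 2, 6].

[18, 13, 3, 2, 3, 20, 2, 6]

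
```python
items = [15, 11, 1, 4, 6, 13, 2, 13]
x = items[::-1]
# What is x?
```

items has length 8. The slice items[::-1] selects indices [7, 6, 5, 4, 3, 2, 1, 0] (7->13, 6->2, 5->13, 4->6, 3->4, 2->1, 1->11, 0->15), giving [13, 2, 13, 6, 4, 1, 11, 15].

[13, 2, 13, 6, 4, 1, 11, 15]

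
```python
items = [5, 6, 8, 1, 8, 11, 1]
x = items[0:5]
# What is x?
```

items has length 7. The slice items[0:5] selects indices [0, 1, 2, 3, 4] (0->5, 1->6, 2->8, 3->1, 4->8), giving [5, 6, 8, 1, 8].

[5, 6, 8, 1, 8]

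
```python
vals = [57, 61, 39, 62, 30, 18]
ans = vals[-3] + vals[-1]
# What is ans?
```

vals has length 6. Negative index -3 maps to positive index 6 + (-3) = 3. vals[3] = 62.
vals has length 6. Negative index -1 maps to positive index 6 + (-1) = 5. vals[5] = 18.
Sum: 62 + 18 = 80.

80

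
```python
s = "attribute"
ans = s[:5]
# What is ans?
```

s has length 9. The slice s[:5] selects indices [0, 1, 2, 3, 4] (0->'a', 1->'t', 2->'t', 3->'r', 4->'i'), giving 'attri'.

'attri'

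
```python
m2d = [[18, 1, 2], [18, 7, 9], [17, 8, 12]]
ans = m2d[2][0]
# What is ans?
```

m2d[2] = [17, 8, 12]. Taking column 0 of that row yields 17.

17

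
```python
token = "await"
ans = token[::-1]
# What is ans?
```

token has length 5. The slice token[::-1] selects indices [4, 3, 2, 1, 0] (4->'t', 3->'i', 2->'a', 1->'w', 0->'a'), giving 'tiawa'.

'tiawa'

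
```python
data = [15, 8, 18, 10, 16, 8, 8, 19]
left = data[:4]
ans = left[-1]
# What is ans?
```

data has length 8. The slice data[:4] selects indices [0, 1, 2, 3] (0->15, 1->8, 2->18, 3->10), giving [15, 8, 18, 10]. So left = [15, 8, 18, 10]. Then left[-1] = 10.

10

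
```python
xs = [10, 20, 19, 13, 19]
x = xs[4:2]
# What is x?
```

xs has length 5. The slice xs[4:2] resolves to an empty index range, so the result is [].

[]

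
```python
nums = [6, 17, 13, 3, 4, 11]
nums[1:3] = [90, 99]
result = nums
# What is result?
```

nums starts as [6, 17, 13, 3, 4, 11] (length 6). The slice nums[1:3] covers indices [1, 2] with values [17, 13]. Replacing that slice with [90, 99] (same length) produces [6, 90, 99, 3, 4, 11].

[6, 90, 99, 3, 4, 11]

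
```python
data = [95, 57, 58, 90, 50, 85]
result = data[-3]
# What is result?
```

data has length 6. Negative index -3 maps to positive index 6 + (-3) = 3. data[3] = 90.

90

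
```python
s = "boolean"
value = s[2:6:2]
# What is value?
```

s has length 7. The slice s[2:6:2] selects indices [2, 4] (2->'o', 4->'e'), giving 'oe'.

'oe'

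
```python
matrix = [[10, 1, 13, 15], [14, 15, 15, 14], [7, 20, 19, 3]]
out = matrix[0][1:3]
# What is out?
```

matrix[0] = [10, 1, 13, 15]. matrix[0] has length 4. The slice matrix[0][1:3] selects indices [1, 2] (1->1, 2->13), giving [1, 13].

[1, 13]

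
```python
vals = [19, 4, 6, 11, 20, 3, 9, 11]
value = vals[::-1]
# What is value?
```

vals has length 8. The slice vals[::-1] selects indices [7, 6, 5, 4, 3, 2, 1, 0] (7->11, 6->9, 5->3, 4->20, 3->11, 2->6, 1->4, 0->19), giving [11, 9, 3, 20, 11, 6, 4, 19].

[11, 9, 3, 20, 11, 6, 4, 19]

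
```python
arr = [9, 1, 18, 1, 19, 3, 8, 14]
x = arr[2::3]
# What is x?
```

arr has length 8. The slice arr[2::3] selects indices [2, 5] (2->18, 5->3), giving [18, 3].

[18, 3]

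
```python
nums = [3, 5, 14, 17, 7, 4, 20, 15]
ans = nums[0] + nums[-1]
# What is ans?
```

nums has length 8. nums[0] = 3.
nums has length 8. Negative index -1 maps to positive index 8 + (-1) = 7. nums[7] = 15.
Sum: 3 + 15 = 18.

18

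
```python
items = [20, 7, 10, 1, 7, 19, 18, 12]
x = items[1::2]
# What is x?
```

items has length 8. The slice items[1::2] selects indices [1, 3, 5, 7] (1->7, 3->1, 5->19, 7->12), giving [7, 1, 19, 12].

[7, 1, 19, 12]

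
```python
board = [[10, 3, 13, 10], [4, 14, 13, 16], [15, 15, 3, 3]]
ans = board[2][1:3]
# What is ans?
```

board[2] = [15, 15, 3, 3]. board[2] has length 4. The slice board[2][1:3] selects indices [1, 2] (1->15, 2->3), giving [15, 3].

[15, 3]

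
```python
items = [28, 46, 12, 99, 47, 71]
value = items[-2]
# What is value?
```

items has length 6. Negative index -2 maps to positive index 6 + (-2) = 4. items[4] = 47.

47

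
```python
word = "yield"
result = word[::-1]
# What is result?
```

word has length 5. The slice word[::-1] selects indices [4, 3, 2, 1, 0] (4->'d', 3->'l', 2->'e', 1->'i', 0->'y'), giving 'dleiy'.

'dleiy'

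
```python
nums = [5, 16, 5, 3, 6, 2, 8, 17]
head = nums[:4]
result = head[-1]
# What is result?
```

nums has length 8. The slice nums[:4] selects indices [0, 1, 2, 3] (0->5, 1->16, 2->5, 3->3), giving [5, 16, 5, 3]. So head = [5, 16, 5, 3]. Then head[-1] = 3.

3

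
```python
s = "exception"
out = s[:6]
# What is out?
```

s has length 9. The slice s[:6] selects indices [0, 1, 2, 3, 4, 5] (0->'e', 1->'x', 2->'c', 3->'e', 4->'p', 5->'t'), giving 'except'.

'except'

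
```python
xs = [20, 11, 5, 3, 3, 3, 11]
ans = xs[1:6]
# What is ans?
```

xs has length 7. The slice xs[1:6] selects indices [1, 2, 3, 4, 5] (1->11, 2->5, 3->3, 4->3, 5->3), giving [11, 5, 3, 3, 3].

[11, 5, 3, 3, 3]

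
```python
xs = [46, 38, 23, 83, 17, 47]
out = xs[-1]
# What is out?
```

xs has length 6. Negative index -1 maps to positive index 6 + (-1) = 5. xs[5] = 47.

47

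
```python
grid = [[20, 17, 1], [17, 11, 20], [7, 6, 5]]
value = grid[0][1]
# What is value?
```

grid[0] = [20, 17, 1]. Taking column 1 of that row yields 17.

17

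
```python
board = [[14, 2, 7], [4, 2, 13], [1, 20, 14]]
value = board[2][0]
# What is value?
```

board[2] = [1, 20, 14]. Taking column 0 of that row yields 1.

1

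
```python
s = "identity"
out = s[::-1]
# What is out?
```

s has length 8. The slice s[::-1] selects indices [7, 6, 5, 4, 3, 2, 1, 0] (7->'y', 6->'t', 5->'i', 4->'t', 3->'n', 2->'e', 1->'d', 0->'i'), giving 'ytitnedi'.

'ytitnedi'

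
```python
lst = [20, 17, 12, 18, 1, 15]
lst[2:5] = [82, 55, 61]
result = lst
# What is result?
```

lst starts as [20, 17, 12, 18, 1, 15] (length 6). The slice lst[2:5] covers indices [2, 3, 4] with values [12, 18, 1]. Replacing that slice with [82, 55, 61] (same length) produces [20, 17, 82, 55, 61, 15].

[20, 17, 82, 55, 61, 15]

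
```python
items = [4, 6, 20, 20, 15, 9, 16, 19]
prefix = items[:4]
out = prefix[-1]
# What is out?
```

items has length 8. The slice items[:4] selects indices [0, 1, 2, 3] (0->4, 1->6, 2->20, 3->20), giving [4, 6, 20, 20]. So prefix = [4, 6, 20, 20]. Then prefix[-1] = 20.

20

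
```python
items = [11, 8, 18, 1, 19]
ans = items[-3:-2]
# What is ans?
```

items has length 5. The slice items[-3:-2] selects indices [2] (2->18), giving [18].

[18]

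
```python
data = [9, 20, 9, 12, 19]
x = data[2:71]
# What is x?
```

data has length 5. The slice data[2:71] selects indices [2, 3, 4] (2->9, 3->12, 4->19), giving [9, 12, 19].

[9, 12, 19]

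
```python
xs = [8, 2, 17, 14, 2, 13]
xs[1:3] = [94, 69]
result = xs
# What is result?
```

xs starts as [8, 2, 17, 14, 2, 13] (length 6). The slice xs[1:3] covers indices [1, 2] with values [2, 17]. Replacing that slice with [94, 69] (same length) produces [8, 94, 69, 14, 2, 13].

[8, 94, 69, 14, 2, 13]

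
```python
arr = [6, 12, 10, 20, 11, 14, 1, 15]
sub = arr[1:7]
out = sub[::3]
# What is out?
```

arr has length 8. The slice arr[1:7] selects indices [1, 2, 3, 4, 5, 6] (1->12, 2->10, 3->20, 4->11, 5->14, 6->1), giving [12, 10, 20, 11, 14, 1]. So sub = [12, 10, 20, 11, 14, 1]. sub has length 6. The slice sub[::3] selects indices [0, 3] (0->12, 3->11), giving [12, 11].

[12, 11]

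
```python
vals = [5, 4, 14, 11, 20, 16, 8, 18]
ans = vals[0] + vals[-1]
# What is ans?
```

vals has length 8. vals[0] = 5.
vals has length 8. Negative index -1 maps to positive index 8 + (-1) = 7. vals[7] = 18.
Sum: 5 + 18 = 23.

23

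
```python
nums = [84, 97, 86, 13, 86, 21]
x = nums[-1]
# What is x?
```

nums has length 6. Negative index -1 maps to positive index 6 + (-1) = 5. nums[5] = 21.

21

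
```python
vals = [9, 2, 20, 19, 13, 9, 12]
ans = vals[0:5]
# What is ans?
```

vals has length 7. The slice vals[0:5] selects indices [0, 1, 2, 3, 4] (0->9, 1->2, 2->20, 3->19, 4->13), giving [9, 2, 20, 19, 13].

[9, 2, 20, 19, 13]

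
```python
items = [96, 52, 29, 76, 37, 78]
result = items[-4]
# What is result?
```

items has length 6. Negative index -4 maps to positive index 6 + (-4) = 2. items[2] = 29.

29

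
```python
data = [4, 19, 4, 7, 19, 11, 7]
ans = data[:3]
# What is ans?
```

data has length 7. The slice data[:3] selects indices [0, 1, 2] (0->4, 1->19, 2->4), giving [4, 19, 4].

[4, 19, 4]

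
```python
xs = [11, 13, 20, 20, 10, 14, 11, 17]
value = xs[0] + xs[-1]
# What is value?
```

xs has length 8. xs[0] = 11.
xs has length 8. Negative index -1 maps to positive index 8 + (-1) = 7. xs[7] = 17.
Sum: 11 + 17 = 28.

28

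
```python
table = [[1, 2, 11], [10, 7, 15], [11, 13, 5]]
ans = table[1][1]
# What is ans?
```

table[1] = [10, 7, 15]. Taking column 1 of that row yields 7.

7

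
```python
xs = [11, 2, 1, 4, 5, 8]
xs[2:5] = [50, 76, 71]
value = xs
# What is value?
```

xs starts as [11, 2, 1, 4, 5, 8] (length 6). The slice xs[2:5] covers indices [2, 3, 4] with values [1, 4, 5]. Replacing that slice with [50, 76, 71] (same length) produces [11, 2, 50, 76, 71, 8].

[11, 2, 50, 76, 71, 8]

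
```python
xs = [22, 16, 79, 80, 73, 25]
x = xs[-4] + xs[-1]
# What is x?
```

xs has length 6. Negative index -4 maps to positive index 6 + (-4) = 2. xs[2] = 79.
xs has length 6. Negative index -1 maps to positive index 6 + (-1) = 5. xs[5] = 25.
Sum: 79 + 25 = 104.

104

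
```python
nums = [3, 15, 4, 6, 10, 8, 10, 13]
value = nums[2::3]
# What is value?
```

nums has length 8. The slice nums[2::3] selects indices [2, 5] (2->4, 5->8), giving [4, 8].

[4, 8]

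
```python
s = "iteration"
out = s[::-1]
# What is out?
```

s has length 9. The slice s[::-1] selects indices [8, 7, 6, 5, 4, 3, 2, 1, 0] (8->'n', 7->'o', 6->'i', 5->'t', 4->'a', 3->'r', 2->'e', 1->'t', 0->'i'), giving 'noitareti'.

'noitareti'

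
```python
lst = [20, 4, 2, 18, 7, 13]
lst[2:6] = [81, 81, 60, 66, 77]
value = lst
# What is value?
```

lst starts as [20, 4, 2, 18, 7, 13] (length 6). The slice lst[2:6] covers indices [2, 3, 4, 5] with values [2, 18, 7, 13]. Replacing that slice with [81, 81, 60, 66, 77] (different length) produces [20, 4, 81, 81, 60, 66, 77].

[20, 4, 81, 81, 60, 66, 77]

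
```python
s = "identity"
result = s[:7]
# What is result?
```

s has length 8. The slice s[:7] selects indices [0, 1, 2, 3, 4, 5, 6] (0->'i', 1->'d', 2->'e', 3->'n', 4->'t', 5->'i', 6->'t'), giving 'identit'.

'identit'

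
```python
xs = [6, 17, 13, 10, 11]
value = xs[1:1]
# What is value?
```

xs has length 5. The slice xs[1:1] resolves to an empty index range, so the result is [].

[]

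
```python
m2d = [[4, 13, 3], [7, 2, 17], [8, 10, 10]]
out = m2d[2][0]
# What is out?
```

m2d[2] = [8, 10, 10]. Taking column 0 of that row yields 8.

8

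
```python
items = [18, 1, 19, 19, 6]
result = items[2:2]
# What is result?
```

items has length 5. The slice items[2:2] resolves to an empty index range, so the result is [].

[]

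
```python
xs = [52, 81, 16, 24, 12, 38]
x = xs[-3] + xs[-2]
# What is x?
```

xs has length 6. Negative index -3 maps to positive index 6 + (-3) = 3. xs[3] = 24.
xs has length 6. Negative index -2 maps to positive index 6 + (-2) = 4. xs[4] = 12.
Sum: 24 + 12 = 36.

36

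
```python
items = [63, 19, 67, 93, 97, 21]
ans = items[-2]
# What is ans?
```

items has length 6. Negative index -2 maps to positive index 6 + (-2) = 4. items[4] = 97.

97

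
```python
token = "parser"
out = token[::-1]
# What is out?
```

token has length 6. The slice token[::-1] selects indices [5, 4, 3, 2, 1, 0] (5->'r', 4->'e', 3->'s', 2->'r', 1->'a', 0->'p'), giving 'resrap'.

'resrap'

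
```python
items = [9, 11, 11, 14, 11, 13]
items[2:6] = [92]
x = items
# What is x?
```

items starts as [9, 11, 11, 14, 11, 13] (length 6). The slice items[2:6] covers indices [2, 3, 4, 5] with values [11, 14, 11, 13]. Replacing that slice with [92] (different length) produces [9, 11, 92].

[9, 11, 92]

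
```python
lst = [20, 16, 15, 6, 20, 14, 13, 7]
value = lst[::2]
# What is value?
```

lst has length 8. The slice lst[::2] selects indices [0, 2, 4, 6] (0->20, 2->15, 4->20, 6->13), giving [20, 15, 20, 13].

[20, 15, 20, 13]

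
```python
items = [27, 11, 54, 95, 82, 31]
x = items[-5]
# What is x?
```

items has length 6. Negative index -5 maps to positive index 6 + (-5) = 1. items[1] = 11.

11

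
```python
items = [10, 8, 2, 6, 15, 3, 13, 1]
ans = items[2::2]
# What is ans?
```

items has length 8. The slice items[2::2] selects indices [2, 4, 6] (2->2, 4->15, 6->13), giving [2, 15, 13].

[2, 15, 13]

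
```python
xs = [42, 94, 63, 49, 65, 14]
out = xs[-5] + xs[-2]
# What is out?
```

xs has length 6. Negative index -5 maps to positive index 6 + (-5) = 1. xs[1] = 94.
xs has length 6. Negative index -2 maps to positive index 6 + (-2) = 4. xs[4] = 65.
Sum: 94 + 65 = 159.

159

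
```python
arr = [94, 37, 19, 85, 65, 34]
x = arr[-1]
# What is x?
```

arr has length 6. Negative index -1 maps to positive index 6 + (-1) = 5. arr[5] = 34.

34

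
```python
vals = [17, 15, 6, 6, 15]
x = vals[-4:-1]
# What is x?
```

vals has length 5. The slice vals[-4:-1] selects indices [1, 2, 3] (1->15, 2->6, 3->6), giving [15, 6, 6].

[15, 6, 6]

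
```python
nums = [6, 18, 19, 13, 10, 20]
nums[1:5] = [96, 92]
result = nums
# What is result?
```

nums starts as [6, 18, 19, 13, 10, 20] (length 6). The slice nums[1:5] covers indices [1, 2, 3, 4] with values [18, 19, 13, 10]. Replacing that slice with [96, 92] (different length) produces [6, 96, 92, 20].

[6, 96, 92, 20]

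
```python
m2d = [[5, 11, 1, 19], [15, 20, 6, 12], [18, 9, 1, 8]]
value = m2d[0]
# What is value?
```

m2d has 3 rows. Row 0 is [5, 11, 1, 19].

[5, 11, 1, 19]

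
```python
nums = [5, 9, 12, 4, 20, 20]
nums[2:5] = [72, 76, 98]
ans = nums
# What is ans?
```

nums starts as [5, 9, 12, 4, 20, 20] (length 6). The slice nums[2:5] covers indices [2, 3, 4] with values [12, 4, 20]. Replacing that slice with [72, 76, 98] (same length) produces [5, 9, 72, 76, 98, 20].

[5, 9, 72, 76, 98, 20]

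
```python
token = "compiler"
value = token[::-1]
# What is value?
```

token has length 8. The slice token[::-1] selects indices [7, 6, 5, 4, 3, 2, 1, 0] (7->'r', 6->'e', 5->'l', 4->'i', 3->'p', 2->'m', 1->'o', 0->'c'), giving 'relipmoc'.

'relipmoc'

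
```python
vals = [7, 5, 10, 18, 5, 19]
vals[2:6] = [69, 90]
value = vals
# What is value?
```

vals starts as [7, 5, 10, 18, 5, 19] (length 6). The slice vals[2:6] covers indices [2, 3, 4, 5] with values [10, 18, 5, 19]. Replacing that slice with [69, 90] (different length) produces [7, 5, 69, 90].

[7, 5, 69, 90]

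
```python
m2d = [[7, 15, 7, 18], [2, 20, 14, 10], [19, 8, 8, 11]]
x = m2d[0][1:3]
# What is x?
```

m2d[0] = [7, 15, 7, 18]. m2d[0] has length 4. The slice m2d[0][1:3] selects indices [1, 2] (1->15, 2->7), giving [15, 7].

[15, 7]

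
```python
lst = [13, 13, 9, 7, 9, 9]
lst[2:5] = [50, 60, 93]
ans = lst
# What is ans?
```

lst starts as [13, 13, 9, 7, 9, 9] (length 6). The slice lst[2:5] covers indices [2, 3, 4] with values [9, 7, 9]. Replacing that slice with [50, 60, 93] (same length) produces [13, 13, 50, 60, 93, 9].

[13, 13, 50, 60, 93, 9]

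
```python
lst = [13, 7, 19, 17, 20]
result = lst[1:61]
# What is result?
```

lst has length 5. The slice lst[1:61] selects indices [1, 2, 3, 4] (1->7, 2->19, 3->17, 4->20), giving [7, 19, 17, 20].

[7, 19, 17, 20]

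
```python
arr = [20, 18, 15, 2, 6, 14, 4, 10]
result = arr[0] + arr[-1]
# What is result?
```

arr has length 8. arr[0] = 20.
arr has length 8. Negative index -1 maps to positive index 8 + (-1) = 7. arr[7] = 10.
Sum: 20 + 10 = 30.

30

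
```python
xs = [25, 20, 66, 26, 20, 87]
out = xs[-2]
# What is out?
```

xs has length 6. Negative index -2 maps to positive index 6 + (-2) = 4. xs[4] = 20.

20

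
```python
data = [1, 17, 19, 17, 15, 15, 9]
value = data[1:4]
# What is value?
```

data has length 7. The slice data[1:4] selects indices [1, 2, 3] (1->17, 2->19, 3->17), giving [17, 19, 17].

[17, 19, 17]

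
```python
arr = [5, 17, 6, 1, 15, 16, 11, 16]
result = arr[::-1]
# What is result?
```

arr has length 8. The slice arr[::-1] selects indices [7, 6, 5, 4, 3, 2, 1, 0] (7->16, 6->11, 5->16, 4->15, 3->1, 2->6, 1->17, 0->5), giving [16, 11, 16, 15, 1, 6, 17, 5].

[16, 11, 16, 15, 1, 6, 17, 5]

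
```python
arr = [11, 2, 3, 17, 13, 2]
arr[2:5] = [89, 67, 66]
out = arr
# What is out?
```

arr starts as [11, 2, 3, 17, 13, 2] (length 6). The slice arr[2:5] covers indices [2, 3, 4] with values [3, 17, 13]. Replacing that slice with [89, 67, 66] (same length) produces [11, 2, 89, 67, 66, 2].

[11, 2, 89, 67, 66, 2]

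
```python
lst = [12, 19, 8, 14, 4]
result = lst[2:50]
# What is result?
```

lst has length 5. The slice lst[2:50] selects indices [2, 3, 4] (2->8, 3->14, 4->4), giving [8, 14, 4].

[8, 14, 4]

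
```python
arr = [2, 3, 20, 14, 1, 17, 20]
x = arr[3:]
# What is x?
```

arr has length 7. The slice arr[3:] selects indices [3, 4, 5, 6] (3->14, 4->1, 5->17, 6->20), giving [14, 1, 17, 20].

[14, 1, 17, 20]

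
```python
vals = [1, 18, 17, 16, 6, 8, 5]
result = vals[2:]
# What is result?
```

vals has length 7. The slice vals[2:] selects indices [2, 3, 4, 5, 6] (2->17, 3->16, 4->6, 5->8, 6->5), giving [17, 16, 6, 8, 5].

[17, 16, 6, 8, 5]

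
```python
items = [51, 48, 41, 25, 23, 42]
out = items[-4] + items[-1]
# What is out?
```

items has length 6. Negative index -4 maps to positive index 6 + (-4) = 2. items[2] = 41.
items has length 6. Negative index -1 maps to positive index 6 + (-1) = 5. items[5] = 42.
Sum: 41 + 42 = 83.

83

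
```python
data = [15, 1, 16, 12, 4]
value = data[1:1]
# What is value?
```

data has length 5. The slice data[1:1] resolves to an empty index range, so the result is [].

[]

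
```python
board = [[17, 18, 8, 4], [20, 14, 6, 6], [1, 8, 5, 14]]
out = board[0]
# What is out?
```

board has 3 rows. Row 0 is [17, 18, 8, 4].

[17, 18, 8, 4]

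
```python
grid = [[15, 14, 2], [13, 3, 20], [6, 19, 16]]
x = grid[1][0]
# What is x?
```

grid[1] = [13, 3, 20]. Taking column 0 of that row yields 13.

13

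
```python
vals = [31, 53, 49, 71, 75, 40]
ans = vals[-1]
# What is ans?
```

vals has length 6. Negative index -1 maps to positive index 6 + (-1) = 5. vals[5] = 40.

40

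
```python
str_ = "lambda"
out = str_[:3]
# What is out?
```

str_ has length 6. The slice str_[:3] selects indices [0, 1, 2] (0->'l', 1->'a', 2->'m'), giving 'lam'.

'lam'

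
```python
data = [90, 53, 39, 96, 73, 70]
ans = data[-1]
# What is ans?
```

data has length 6. Negative index -1 maps to positive index 6 + (-1) = 5. data[5] = 70.

70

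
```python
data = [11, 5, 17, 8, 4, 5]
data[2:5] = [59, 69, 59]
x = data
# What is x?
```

data starts as [11, 5, 17, 8, 4, 5] (length 6). The slice data[2:5] covers indices [2, 3, 4] with values [17, 8, 4]. Replacing that slice with [59, 69, 59] (same length) produces [11, 5, 59, 69, 59, 5].

[11, 5, 59, 69, 59, 5]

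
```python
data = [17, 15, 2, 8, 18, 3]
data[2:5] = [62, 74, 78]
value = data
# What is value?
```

data starts as [17, 15, 2, 8, 18, 3] (length 6). The slice data[2:5] covers indices [2, 3, 4] with values [2, 8, 18]. Replacing that slice with [62, 74, 78] (same length) produces [17, 15, 62, 74, 78, 3].

[17, 15, 62, 74, 78, 3]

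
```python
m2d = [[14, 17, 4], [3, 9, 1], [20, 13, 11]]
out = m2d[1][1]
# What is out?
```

m2d[1] = [3, 9, 1]. Taking column 1 of that row yields 9.

9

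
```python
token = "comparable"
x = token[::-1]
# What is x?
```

token has length 10. The slice token[::-1] selects indices [9, 8, 7, 6, 5, 4, 3, 2, 1, 0] (9->'e', 8->'l', 7->'b', 6->'a', 5->'r', 4->'a', 3->'p', 2->'m', 1->'o', 0->'c'), giving 'elbarapmoc'.

'elbarapmoc'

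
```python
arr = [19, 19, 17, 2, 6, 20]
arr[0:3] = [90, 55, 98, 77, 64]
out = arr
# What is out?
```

arr starts as [19, 19, 17, 2, 6, 20] (length 6). The slice arr[0:3] covers indices [0, 1, 2] with values [19, 19, 17]. Replacing that slice with [90, 55, 98, 77, 64] (different length) produces [90, 55, 98, 77, 64, 2, 6, 20].

[90, 55, 98, 77, 64, 2, 6, 20]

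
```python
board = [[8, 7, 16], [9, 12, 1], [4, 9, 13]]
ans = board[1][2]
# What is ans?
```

board[1] = [9, 12, 1]. Taking column 2 of that row yields 1.

1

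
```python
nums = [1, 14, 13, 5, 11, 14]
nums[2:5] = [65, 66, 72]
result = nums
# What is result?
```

nums starts as [1, 14, 13, 5, 11, 14] (length 6). The slice nums[2:5] covers indices [2, 3, 4] with values [13, 5, 11]. Replacing that slice with [65, 66, 72] (same length) produces [1, 14, 65, 66, 72, 14].

[1, 14, 65, 66, 72, 14]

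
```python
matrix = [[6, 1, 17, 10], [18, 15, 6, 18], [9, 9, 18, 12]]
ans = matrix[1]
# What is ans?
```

matrix has 3 rows. Row 1 is [18, 15, 6, 18].

[18, 15, 6, 18]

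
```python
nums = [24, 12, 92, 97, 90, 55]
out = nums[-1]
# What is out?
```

nums has length 6. Negative index -1 maps to positive index 6 + (-1) = 5. nums[5] = 55.

55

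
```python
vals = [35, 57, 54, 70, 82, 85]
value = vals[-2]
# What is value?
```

vals has length 6. Negative index -2 maps to positive index 6 + (-2) = 4. vals[4] = 82.

82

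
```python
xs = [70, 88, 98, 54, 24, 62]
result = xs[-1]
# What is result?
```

xs has length 6. Negative index -1 maps to positive index 6 + (-1) = 5. xs[5] = 62.

62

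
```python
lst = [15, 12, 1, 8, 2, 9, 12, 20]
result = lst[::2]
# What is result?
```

lst has length 8. The slice lst[::2] selects indices [0, 2, 4, 6] (0->15, 2->1, 4->2, 6->12), giving [15, 1, 2, 12].

[15, 1, 2, 12]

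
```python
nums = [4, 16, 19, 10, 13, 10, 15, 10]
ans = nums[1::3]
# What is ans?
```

nums has length 8. The slice nums[1::3] selects indices [1, 4, 7] (1->16, 4->13, 7->10), giving [16, 13, 10].

[16, 13, 10]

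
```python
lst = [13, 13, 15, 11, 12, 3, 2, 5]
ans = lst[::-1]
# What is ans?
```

lst has length 8. The slice lst[::-1] selects indices [7, 6, 5, 4, 3, 2, 1, 0] (7->5, 6->2, 5->3, 4->12, 3->11, 2->15, 1->13, 0->13), giving [5, 2, 3, 12, 11, 15, 13, 13].

[5, 2, 3, 12, 11, 15, 13, 13]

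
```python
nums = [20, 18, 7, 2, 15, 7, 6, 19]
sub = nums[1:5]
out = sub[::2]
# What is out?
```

nums has length 8. The slice nums[1:5] selects indices [1, 2, 3, 4] (1->18, 2->7, 3->2, 4->15), giving [18, 7, 2, 15]. So sub = [18, 7, 2, 15]. sub has length 4. The slice sub[::2] selects indices [0, 2] (0->18, 2->2), giving [18, 2].

[18, 2]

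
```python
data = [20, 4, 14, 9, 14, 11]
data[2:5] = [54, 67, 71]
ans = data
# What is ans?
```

data starts as [20, 4, 14, 9, 14, 11] (length 6). The slice data[2:5] covers indices [2, 3, 4] with values [14, 9, 14]. Replacing that slice with [54, 67, 71] (same length) produces [20, 4, 54, 67, 71, 11].

[20, 4, 54, 67, 71, 11]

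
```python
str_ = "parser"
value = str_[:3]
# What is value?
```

str_ has length 6. The slice str_[:3] selects indices [0, 1, 2] (0->'p', 1->'a', 2->'r'), giving 'par'.

'par'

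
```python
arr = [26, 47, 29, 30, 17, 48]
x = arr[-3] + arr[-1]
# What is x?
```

arr has length 6. Negative index -3 maps to positive index 6 + (-3) = 3. arr[3] = 30.
arr has length 6. Negative index -1 maps to positive index 6 + (-1) = 5. arr[5] = 48.
Sum: 30 + 48 = 78.

78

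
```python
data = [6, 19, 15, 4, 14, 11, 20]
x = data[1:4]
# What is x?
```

data has length 7. The slice data[1:4] selects indices [1, 2, 3] (1->19, 2->15, 3->4), giving [19, 15, 4].

[19, 15, 4]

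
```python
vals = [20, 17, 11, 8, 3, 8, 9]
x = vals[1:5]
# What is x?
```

vals has length 7. The slice vals[1:5] selects indices [1, 2, 3, 4] (1->17, 2->11, 3->8, 4->3), giving [17, 11, 8, 3].

[17, 11, 8, 3]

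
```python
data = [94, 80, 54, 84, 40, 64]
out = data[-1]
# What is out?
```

data has length 6. Negative index -1 maps to positive index 6 + (-1) = 5. data[5] = 64.

64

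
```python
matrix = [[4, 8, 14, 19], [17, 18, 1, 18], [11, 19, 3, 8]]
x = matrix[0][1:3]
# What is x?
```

matrix[0] = [4, 8, 14, 19]. matrix[0] has length 4. The slice matrix[0][1:3] selects indices [1, 2] (1->8, 2->14), giving [8, 14].

[8, 14]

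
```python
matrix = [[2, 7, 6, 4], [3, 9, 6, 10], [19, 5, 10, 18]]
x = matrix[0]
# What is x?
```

matrix has 3 rows. Row 0 is [2, 7, 6, 4].

[2, 7, 6, 4]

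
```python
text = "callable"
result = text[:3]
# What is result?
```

text has length 8. The slice text[:3] selects indices [0, 1, 2] (0->'c', 1->'a', 2->'l'), giving 'cal'.

'cal'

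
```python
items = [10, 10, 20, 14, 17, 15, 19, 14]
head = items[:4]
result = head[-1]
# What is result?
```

items has length 8. The slice items[:4] selects indices [0, 1, 2, 3] (0->10, 1->10, 2->20, 3->14), giving [10, 10, 20, 14]. So head = [10, 10, 20, 14]. Then head[-1] = 14.

14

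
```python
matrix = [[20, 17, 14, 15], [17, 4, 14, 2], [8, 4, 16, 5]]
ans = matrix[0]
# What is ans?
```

matrix has 3 rows. Row 0 is [20, 17, 14, 15].

[20, 17, 14, 15]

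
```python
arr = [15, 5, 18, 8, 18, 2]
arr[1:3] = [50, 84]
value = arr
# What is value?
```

arr starts as [15, 5, 18, 8, 18, 2] (length 6). The slice arr[1:3] covers indices [1, 2] with values [5, 18]. Replacing that slice with [50, 84] (same length) produces [15, 50, 84, 8, 18, 2].

[15, 50, 84, 8, 18, 2]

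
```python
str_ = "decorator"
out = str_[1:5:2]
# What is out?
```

str_ has length 9. The slice str_[1:5:2] selects indices [1, 3] (1->'e', 3->'o'), giving 'eo'.

'eo'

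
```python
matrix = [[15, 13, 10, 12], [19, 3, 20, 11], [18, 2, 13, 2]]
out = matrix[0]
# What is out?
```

matrix has 3 rows. Row 0 is [15, 13, 10, 12].

[15, 13, 10, 12]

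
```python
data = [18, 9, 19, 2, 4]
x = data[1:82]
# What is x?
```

data has length 5. The slice data[1:82] selects indices [1, 2, 3, 4] (1->9, 2->19, 3->2, 4->4), giving [9, 19, 2, 4].

[9, 19, 2, 4]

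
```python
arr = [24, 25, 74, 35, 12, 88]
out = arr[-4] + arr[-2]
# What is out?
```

arr has length 6. Negative index -4 maps to positive index 6 + (-4) = 2. arr[2] = 74.
arr has length 6. Negative index -2 maps to positive index 6 + (-2) = 4. arr[4] = 12.
Sum: 74 + 12 = 86.

86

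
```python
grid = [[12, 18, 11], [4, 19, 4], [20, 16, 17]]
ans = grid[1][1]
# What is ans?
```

grid[1] = [4, 19, 4]. Taking column 1 of that row yields 19.

19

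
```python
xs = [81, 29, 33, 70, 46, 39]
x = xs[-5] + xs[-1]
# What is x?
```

xs has length 6. Negative index -5 maps to positive index 6 + (-5) = 1. xs[1] = 29.
xs has length 6. Negative index -1 maps to positive index 6 + (-1) = 5. xs[5] = 39.
Sum: 29 + 39 = 68.

68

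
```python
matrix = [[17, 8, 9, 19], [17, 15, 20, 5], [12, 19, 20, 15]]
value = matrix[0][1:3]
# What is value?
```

matrix[0] = [17, 8, 9, 19]. matrix[0] has length 4. The slice matrix[0][1:3] selects indices [1, 2] (1->8, 2->9), giving [8, 9].

[8, 9]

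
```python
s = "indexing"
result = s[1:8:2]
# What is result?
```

s has length 8. The slice s[1:8:2] selects indices [1, 3, 5, 7] (1->'n', 3->'e', 5->'i', 7->'g'), giving 'neig'.

'neig'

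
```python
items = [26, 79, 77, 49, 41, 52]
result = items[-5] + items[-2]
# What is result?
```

items has length 6. Negative index -5 maps to positive index 6 + (-5) = 1. items[1] = 79.
items has length 6. Negative index -2 maps to positive index 6 + (-2) = 4. items[4] = 41.
Sum: 79 + 41 = 120.

120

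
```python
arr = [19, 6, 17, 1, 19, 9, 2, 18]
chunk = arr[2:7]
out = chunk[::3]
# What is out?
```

arr has length 8. The slice arr[2:7] selects indices [2, 3, 4, 5, 6] (2->17, 3->1, 4->19, 5->9, 6->2), giving [17, 1, 19, 9, 2]. So chunk = [17, 1, 19, 9, 2]. chunk has length 5. The slice chunk[::3] selects indices [0, 3] (0->17, 3->9), giving [17, 9].

[17, 9]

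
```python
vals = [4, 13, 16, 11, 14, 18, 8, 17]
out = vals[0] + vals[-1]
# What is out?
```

vals has length 8. vals[0] = 4.
vals has length 8. Negative index -1 maps to positive index 8 + (-1) = 7. vals[7] = 17.
Sum: 4 + 17 = 21.

21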